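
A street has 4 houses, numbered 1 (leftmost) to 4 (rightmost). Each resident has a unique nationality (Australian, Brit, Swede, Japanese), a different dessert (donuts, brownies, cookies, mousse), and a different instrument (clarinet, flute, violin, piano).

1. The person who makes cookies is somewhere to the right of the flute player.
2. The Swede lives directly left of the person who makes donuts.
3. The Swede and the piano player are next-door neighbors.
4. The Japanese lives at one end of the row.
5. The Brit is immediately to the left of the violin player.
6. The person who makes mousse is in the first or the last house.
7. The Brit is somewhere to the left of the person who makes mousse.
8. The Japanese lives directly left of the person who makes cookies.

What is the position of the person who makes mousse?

4

The person who makes mousse is in house 4 (clue 7).
By clue 8, the Japanese is in house 1.
From clue 8, the person who makes cookies must be in house 2.
The only nationality still possible for house 4 is Australian.
That leaves brownies as the dessert for house 1.
House 3 dessert: only donuts fits.
The flute player is in house 1 (clue 1).
By clue 2, the Swede is in house 2.
House 3's nationality must be Brit (nothing else left).
That leaves clarinet as the instrument for house 2.
That leaves piano as the instrument for house 3.
House 4's instrument must be violin (nothing else left).
So: house 1 = Japanese/brownies/flute, house 2 = Swede/cookies/clarinet, house 3 = Brit/donuts/piano, house 4 = Australian/mousse/violin.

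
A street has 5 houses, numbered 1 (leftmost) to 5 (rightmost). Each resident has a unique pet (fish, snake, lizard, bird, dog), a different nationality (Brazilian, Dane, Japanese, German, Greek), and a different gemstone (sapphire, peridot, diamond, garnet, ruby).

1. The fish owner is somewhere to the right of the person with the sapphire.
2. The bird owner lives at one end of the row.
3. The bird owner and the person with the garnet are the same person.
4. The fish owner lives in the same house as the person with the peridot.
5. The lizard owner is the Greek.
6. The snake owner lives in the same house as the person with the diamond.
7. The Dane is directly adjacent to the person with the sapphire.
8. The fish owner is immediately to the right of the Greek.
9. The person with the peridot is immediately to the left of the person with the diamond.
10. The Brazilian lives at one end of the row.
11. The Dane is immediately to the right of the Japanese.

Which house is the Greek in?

The bird owner is narrowed to house 1 or 5; consider each.
Placing it in house 5 leads to a contradiction, so it's in house 1.
The person with the garnet is in house 1 (clue 3).
The fish owner is narrowed to house 3 or 4; consider each.
Placing it in house 3 leads to a contradiction, so it's in house 4.
Clue 4: the person with the peridot is in house 4.
Clue 8: the Greek is in house 3.
Clue 9: the person with the diamond is in house 5.
House 5's pet must be snake (nothing else left).
Clue 5: the lizard owner is in house 3.
Clue 7: the person with the sapphire is in house 3.
Clue 11: the Dane is in house 2.
Clue 11 places the Japanese in house 1.
House 2's pet must be dog (nothing else left).
House 4 nationality: only German fits.
House 5's nationality must be Brazilian (nothing else left).
House 2 gemstone: only ruby fits.
So: house 1 = bird/Japanese/garnet, house 2 = dog/Dane/ruby, house 3 = lizard/Greek/sapphire, house 4 = fish/German/peridot, house 5 = snake/Brazilian/diamond.

3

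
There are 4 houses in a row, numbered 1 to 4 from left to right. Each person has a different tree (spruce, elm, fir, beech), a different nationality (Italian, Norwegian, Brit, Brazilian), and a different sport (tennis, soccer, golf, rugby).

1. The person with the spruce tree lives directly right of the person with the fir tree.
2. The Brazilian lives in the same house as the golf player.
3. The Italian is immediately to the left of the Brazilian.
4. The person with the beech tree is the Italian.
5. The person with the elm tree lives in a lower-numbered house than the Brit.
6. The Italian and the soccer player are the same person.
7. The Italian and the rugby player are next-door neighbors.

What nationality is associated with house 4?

Brit

So house 4 gets spruce for tree.
Clue 1 places the person with the fir tree in house 3.
House 4's sport must be tennis (nothing else left).
The person with the beech tree is narrowed to house 1 or 2; consider each.
Placing it in house 1 leads to a contradiction, so it's in house 2.
Clue 4: the Italian is in house 2.
From clue 6, the soccer player must be in house 2.
House 1's tree must be elm (nothing else left).
House 1 nationality: only Norwegian fits.
So house 3 gets Brazilian for nationality.
So house 4 gets Brit for nationality.
So house 1 gets rugby for sport.
The only sport still possible for house 3 is golf.
So: house 1 = elm/Norwegian/rugby, house 2 = beech/Italian/soccer, house 3 = fir/Brazilian/golf, house 4 = spruce/Brit/tennis.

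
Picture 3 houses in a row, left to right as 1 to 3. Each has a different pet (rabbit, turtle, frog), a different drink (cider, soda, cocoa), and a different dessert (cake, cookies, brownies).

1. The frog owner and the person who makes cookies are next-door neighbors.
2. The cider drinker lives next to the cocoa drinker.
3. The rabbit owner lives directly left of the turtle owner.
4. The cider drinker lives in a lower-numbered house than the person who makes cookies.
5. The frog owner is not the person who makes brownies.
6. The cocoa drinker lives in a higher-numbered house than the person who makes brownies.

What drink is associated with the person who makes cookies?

cocoa

The rabbit owner is narrowed to house 1 or 2; consider each.
Placing it in house 2 leads to a contradiction, so it's in house 1.
The turtle owner is in house 2 (clue 3).
That leaves frog as the pet for house 3.
Clue 1: the person who makes cookies is in house 2.
By clue 4, the cider drinker is in house 1.
So house 1 gets brownies for dessert.
That leaves cake as the dessert for house 3.
The cocoa drinker is in house 2 (clue 2).
So house 3 gets soda for drink.
So: house 1 = rabbit/cider/brownies, house 2 = turtle/cocoa/cookies, house 3 = frog/soda/cake.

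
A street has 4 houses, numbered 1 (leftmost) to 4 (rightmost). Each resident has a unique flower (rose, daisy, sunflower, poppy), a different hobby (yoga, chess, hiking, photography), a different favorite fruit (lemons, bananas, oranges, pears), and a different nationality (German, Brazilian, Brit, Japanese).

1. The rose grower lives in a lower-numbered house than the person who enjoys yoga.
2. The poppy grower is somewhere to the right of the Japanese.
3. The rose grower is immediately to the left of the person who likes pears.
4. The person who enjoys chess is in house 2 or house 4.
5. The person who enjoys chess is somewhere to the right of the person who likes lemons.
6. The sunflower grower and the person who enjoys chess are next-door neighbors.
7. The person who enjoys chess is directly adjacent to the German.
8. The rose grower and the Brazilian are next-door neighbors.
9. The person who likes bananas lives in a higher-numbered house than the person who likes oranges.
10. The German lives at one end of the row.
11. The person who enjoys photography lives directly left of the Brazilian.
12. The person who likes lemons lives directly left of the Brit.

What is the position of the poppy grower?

4

From clue 10, the German must be in house 1.
From clue 7, the person who enjoys chess must be in house 2.
From clue 5, the person who likes lemons must be in house 1.
The Brit is in house 2 (clue 12).
House 3 nationality: only Japanese fits.
That leaves Brazilian as the nationality for house 4.
By clue 2, the poppy grower is in house 4.
From clue 8, the rose grower must be in house 3.
From clue 11, the person who enjoys photography must be in house 3.
That leaves sunflower as the flower for house 1.
House 2's flower must be daisy (nothing else left).
House 1's hobby must be hiking (nothing else left).
House 4's hobby must be yoga (nothing else left).
Clue 3: the person who likes pears is in house 4.
That leaves oranges as the favorite fruit for house 2.
That leaves bananas as the favorite fruit for house 3.
So: house 1 = sunflower/hiking/lemons/German, house 2 = daisy/chess/oranges/Brit, house 3 = rose/photography/bananas/Japanese, house 4 = poppy/yoga/pears/Brazilian.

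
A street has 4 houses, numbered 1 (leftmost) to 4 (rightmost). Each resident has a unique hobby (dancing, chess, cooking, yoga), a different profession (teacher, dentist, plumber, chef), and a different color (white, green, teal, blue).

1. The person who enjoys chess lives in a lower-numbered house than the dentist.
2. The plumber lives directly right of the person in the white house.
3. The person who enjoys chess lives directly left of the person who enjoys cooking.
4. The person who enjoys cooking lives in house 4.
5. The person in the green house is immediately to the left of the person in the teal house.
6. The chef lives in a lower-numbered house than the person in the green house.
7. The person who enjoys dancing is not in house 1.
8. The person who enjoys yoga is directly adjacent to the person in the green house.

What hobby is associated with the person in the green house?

Clue 4: the person who enjoys cooking is in house 4.
By clue 3, the person who enjoys chess is in house 3.
House 1 hobby: only yoga fits.
House 2 hobby: only dancing fits.
From clue 1, the dentist must be in house 4.
From clue 8, the person in the green house must be in house 2.
Clue 2: the plumber is in house 2.
The person in the white house is in house 1 (clue 2).
By clue 5, the person in the teal house is in house 3.
By clue 6, the chef is in house 1.
That leaves teacher as the profession for house 3.
The only color still possible for house 4 is blue.
So: house 1 = yoga/chef/white, house 2 = dancing/plumber/green, house 3 = chess/teacher/teal, house 4 = cooking/dentist/blue.

dancing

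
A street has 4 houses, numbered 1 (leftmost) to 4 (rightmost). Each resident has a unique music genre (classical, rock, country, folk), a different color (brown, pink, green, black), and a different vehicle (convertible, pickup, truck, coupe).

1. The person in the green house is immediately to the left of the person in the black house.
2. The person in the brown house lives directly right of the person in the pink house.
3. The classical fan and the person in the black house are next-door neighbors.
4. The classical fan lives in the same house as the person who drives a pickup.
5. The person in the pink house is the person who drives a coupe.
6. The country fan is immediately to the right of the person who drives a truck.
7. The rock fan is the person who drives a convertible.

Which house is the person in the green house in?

1

The country fan is narrowed to house 2 or 3 or 4; consider each.
Placing it in house 2 and house 4 leads to a contradiction, so it's in house 3.
By clue 6, the person who drives a truck is in house 2.
The only music genre still possible for house 2 is folk.
House 4's color must be brown (nothing else left).
The only vehicle still possible for house 3 is coupe.
Clue 2 places the person in the pink house in house 3.
House 1's color must be green (nothing else left).
So house 2 gets black for color.
The classical fan is in house 1 (clue 3).
Clue 4 places the person who drives a pickup in house 1.
The only music genre still possible for house 4 is rock.
The only vehicle still possible for house 4 is convertible.
So: house 1 = classical/green/pickup, house 2 = folk/black/truck, house 3 = country/pink/coupe, house 4 = rock/brown/convertible.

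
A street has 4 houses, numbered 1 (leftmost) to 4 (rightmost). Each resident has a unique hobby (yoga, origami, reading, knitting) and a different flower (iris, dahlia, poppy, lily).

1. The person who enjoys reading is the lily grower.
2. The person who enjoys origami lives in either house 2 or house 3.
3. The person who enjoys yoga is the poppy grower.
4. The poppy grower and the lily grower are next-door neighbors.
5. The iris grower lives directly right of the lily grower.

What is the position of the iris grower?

The person who enjoys origami is narrowed to house 2 or 3; consider each.
Placing it in house 2 leads to a contradiction, so it's in house 3.
House 4's flower must be dahlia (nothing else left).
The only hobby still possible for house 4 is knitting.
House 3's flower must be iris (nothing else left).
Clue 5: the lily grower is in house 2.
So house 1 gets poppy for flower.
The person who enjoys reading is in house 2 (clue 1).
From clue 3, the person who enjoys yoga must be in house 1.
So: house 1 = yoga/poppy, house 2 = reading/lily, house 3 = origami/iris, house 4 = knitting/dahlia.

3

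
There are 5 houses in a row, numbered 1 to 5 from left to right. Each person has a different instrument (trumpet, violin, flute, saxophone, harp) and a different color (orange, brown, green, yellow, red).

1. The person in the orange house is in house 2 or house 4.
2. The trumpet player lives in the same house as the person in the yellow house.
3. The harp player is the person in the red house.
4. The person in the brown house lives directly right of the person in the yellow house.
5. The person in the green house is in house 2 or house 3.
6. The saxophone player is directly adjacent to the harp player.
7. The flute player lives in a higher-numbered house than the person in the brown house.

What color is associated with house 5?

red

That leaves red as the color for house 5.
Clue 3 places the harp player in house 5.
Clue 6: the saxophone player is in house 4.
So house 1 gets yellow for color.
The trumpet player is in house 1 (clue 2).
Clue 4: the person in the brown house is in house 2.
So house 2 gets violin for instrument.
That leaves flute as the instrument for house 3.
So house 3 gets green for color.
House 4's color must be orange (nothing else left).
So: house 1 = trumpet/yellow, house 2 = violin/brown, house 3 = flute/green, house 4 = saxophone/orange, house 5 = harp/red.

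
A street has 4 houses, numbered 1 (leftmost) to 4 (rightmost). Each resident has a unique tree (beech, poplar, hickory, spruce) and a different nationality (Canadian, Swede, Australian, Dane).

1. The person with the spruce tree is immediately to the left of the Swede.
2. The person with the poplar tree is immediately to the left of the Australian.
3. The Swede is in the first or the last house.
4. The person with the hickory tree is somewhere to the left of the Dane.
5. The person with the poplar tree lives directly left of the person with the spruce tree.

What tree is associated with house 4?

beech

By clue 3, the Swede is in house 4.
So house 4 gets beech for tree.
House 1's nationality must be Canadian (nothing else left).
From clue 1, the person with the spruce tree must be in house 3.
Clue 5 places the person with the poplar tree in house 2.
That leaves hickory as the tree for house 1.
Clue 2: the Australian is in house 3.
That leaves Dane as the nationality for house 2.
So: house 1 = hickory/Canadian, house 2 = poplar/Dane, house 3 = spruce/Australian, house 4 = beech/Swede.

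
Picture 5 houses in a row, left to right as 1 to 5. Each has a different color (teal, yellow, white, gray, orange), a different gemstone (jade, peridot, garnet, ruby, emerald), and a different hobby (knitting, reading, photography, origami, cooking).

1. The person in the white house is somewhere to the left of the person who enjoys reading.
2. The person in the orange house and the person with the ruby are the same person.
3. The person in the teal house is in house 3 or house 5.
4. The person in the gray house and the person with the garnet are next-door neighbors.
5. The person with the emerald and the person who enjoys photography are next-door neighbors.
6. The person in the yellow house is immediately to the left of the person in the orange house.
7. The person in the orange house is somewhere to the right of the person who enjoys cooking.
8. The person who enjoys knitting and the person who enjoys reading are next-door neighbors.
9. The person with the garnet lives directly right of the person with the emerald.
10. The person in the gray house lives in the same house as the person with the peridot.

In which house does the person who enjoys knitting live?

The person in the teal house is narrowed to house 3 or 5; consider each.
Placing it in house 5 leads to a contradiction, so it's in house 3.
The person in the orange house is narrowed to house 2 or 5; consider each.
Placing it in house 5 leads to a contradiction, so it's in house 2.
From clue 2, the person with the ruby must be in house 2.
The person in the yellow house is in house 1 (clue 6).
Clue 7: the person who enjoys cooking is in house 1.
House 5's color must be gray (nothing else left).
Clue 1: the person who enjoys reading is in house 5.
Clue 4 places the person with the garnet in house 4.
The person who enjoys knitting is in house 4 (clue 8).
The person with the emerald is in house 3 (clue 9).
From clue 10, the person with the peridot must be in house 5.
House 4 color: only white fits.
House 1's gemstone must be jade (nothing else left).
From clue 5, the person who enjoys photography must be in house 2.
The only hobby still possible for house 3 is origami.
So: house 1 = yellow/jade/cooking, house 2 = orange/ruby/photography, house 3 = teal/emerald/origami, house 4 = white/garnet/knitting, house 5 = gray/peridot/reading.

4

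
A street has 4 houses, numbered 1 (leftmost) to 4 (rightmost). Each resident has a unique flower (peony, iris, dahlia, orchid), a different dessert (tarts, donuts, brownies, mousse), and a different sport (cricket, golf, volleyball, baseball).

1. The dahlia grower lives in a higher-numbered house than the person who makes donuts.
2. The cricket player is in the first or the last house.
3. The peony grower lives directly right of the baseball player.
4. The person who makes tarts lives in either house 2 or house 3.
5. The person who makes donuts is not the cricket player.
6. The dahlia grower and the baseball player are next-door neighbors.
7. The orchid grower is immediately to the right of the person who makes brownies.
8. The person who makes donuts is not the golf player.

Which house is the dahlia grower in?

The only flower still possible for house 1 is iris.
The only dessert still possible for house 4 is mousse.
The person who makes tarts is narrowed to house 2 or 3; consider each.
Placing it in house 2 leads to a contradiction, so it's in house 3.
The orchid grower is narrowed to house 2 or 3; consider each.
Placing it in house 2 leads to a contradiction, so it's in house 3.
By clue 7, the person who makes brownies is in house 2.
So house 1 gets donuts for dessert.
From clue 5, the cricket player must be in house 4.
The dahlia grower is narrowed to house 2 or 4; consider each.
Placing it in house 4 leads to a contradiction, so it's in house 2.
So house 4 gets peony for flower.
Clue 3: the baseball player is in house 3.
House 1's sport must be volleyball (nothing else left).
House 2 sport: only golf fits.
So: house 1 = iris/donuts/volleyball, house 2 = dahlia/brownies/golf, house 3 = orchid/tarts/baseball, house 4 = peony/mousse/cricket.

2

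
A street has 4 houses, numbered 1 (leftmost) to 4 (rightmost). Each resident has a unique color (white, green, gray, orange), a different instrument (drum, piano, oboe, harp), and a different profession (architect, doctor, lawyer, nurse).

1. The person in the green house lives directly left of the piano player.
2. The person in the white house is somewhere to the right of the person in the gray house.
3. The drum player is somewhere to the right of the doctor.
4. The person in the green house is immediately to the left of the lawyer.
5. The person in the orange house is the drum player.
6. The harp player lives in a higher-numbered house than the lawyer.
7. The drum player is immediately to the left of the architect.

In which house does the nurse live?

3

House 1's instrument must be oboe (nothing else left).
So house 4 gets white for color.
House 4's instrument must be harp (nothing else left).
The person in the green house is narrowed to house 1 or 2; consider each.
Placing it in house 2 leads to a contradiction, so it's in house 1.
The piano player is in house 2 (clue 1).
From clue 4, the lawyer must be in house 2.
House 3's instrument must be drum (nothing else left).
The person in the orange house is in house 3 (clue 5).
By clue 7, the architect is in house 4.
That leaves gray as the color for house 2.
The only profession still possible for house 1 is doctor.
House 3 profession: only nurse fits.
So: house 1 = green/oboe/doctor, house 2 = gray/piano/lawyer, house 3 = orange/drum/nurse, house 4 = white/harp/architect.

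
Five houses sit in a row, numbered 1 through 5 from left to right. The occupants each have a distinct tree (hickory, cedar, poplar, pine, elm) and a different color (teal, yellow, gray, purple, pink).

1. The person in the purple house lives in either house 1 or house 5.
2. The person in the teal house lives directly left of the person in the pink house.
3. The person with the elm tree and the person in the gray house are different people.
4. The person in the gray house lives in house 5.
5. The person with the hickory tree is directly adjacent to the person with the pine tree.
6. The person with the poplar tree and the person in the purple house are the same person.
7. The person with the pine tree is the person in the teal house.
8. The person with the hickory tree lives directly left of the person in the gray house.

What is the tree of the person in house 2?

elm

By clue 4, the person in the gray house is in house 5.
Clue 8 places the person with the hickory tree in house 4.
That leaves purple as the color for house 1.
Clue 5 places the person with the pine tree in house 3.
The person with the poplar tree is in house 1 (clue 6).
The person in the teal house is in house 3 (clue 7).
So house 2 gets elm for tree.
The only tree still possible for house 5 is cedar.
So house 2 gets yellow for color.
The only color still possible for house 4 is pink.
So: house 1 = poplar/purple, house 2 = elm/yellow, house 3 = pine/teal, house 4 = hickory/pink, house 5 = cedar/gray.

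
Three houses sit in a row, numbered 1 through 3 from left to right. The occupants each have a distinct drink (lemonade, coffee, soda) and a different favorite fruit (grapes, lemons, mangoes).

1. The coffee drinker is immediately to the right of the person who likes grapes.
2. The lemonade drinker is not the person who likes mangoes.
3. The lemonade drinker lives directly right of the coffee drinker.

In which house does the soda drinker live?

Clue 3: the lemonade drinker is in house 3.
Clue 3 places the coffee drinker in house 2.
House 1's drink must be soda (nothing else left).
From clue 1, the person who likes grapes must be in house 1.
So house 2 gets mangoes for favorite fruit.
The only favorite fruit still possible for house 3 is lemons.
So: house 1 = soda/grapes, house 2 = coffee/mangoes, house 3 = lemonade/lemons.

1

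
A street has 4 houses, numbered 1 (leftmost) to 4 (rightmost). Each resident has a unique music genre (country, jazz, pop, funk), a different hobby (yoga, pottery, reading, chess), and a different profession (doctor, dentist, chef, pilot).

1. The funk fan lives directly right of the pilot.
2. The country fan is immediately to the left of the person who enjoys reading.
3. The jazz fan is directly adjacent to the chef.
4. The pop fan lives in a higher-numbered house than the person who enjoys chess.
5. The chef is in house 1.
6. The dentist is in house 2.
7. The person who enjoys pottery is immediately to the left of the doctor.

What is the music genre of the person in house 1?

country

From clue 5, the chef must be in house 1.
Clue 6: the dentist is in house 2.
The only profession still possible for house 3 is pilot.
The only profession still possible for house 4 is doctor.
By clue 1, the funk fan is in house 4.
By clue 3, the jazz fan is in house 2.
Clue 7 places the person who enjoys pottery in house 3.
That leaves country as the music genre for house 1.
House 3 music genre: only pop fits.
Clue 2 places the person who enjoys reading in house 2.
House 1's hobby must be chess (nothing else left).
The only hobby still possible for house 4 is yoga.
So: house 1 = country/chess/chef, house 2 = jazz/reading/dentist, house 3 = pop/pottery/pilot, house 4 = funk/yoga/doctor.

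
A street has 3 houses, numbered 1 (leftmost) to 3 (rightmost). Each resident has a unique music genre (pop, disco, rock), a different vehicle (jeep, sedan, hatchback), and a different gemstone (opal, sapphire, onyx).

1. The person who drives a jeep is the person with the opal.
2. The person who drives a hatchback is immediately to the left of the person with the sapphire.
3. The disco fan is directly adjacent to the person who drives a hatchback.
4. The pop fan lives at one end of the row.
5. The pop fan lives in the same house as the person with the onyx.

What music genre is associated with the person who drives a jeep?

The pop fan is narrowed to house 1 or 3; consider each.
Placing it in house 3 leads to a contradiction, so it's in house 1.
The person with the onyx is in house 1 (clue 5).
The disco fan is narrowed to house 2 or 3; consider each.
Placing it in house 3 leads to a contradiction, so it's in house 2.
By clue 3, the person who drives a hatchback is in house 1.
So house 3 gets rock for music genre.
Clue 2 places the person with the sapphire in house 2.
House 3 gemstone: only opal fits.
Clue 1 places the person who drives a jeep in house 3.
House 2's vehicle must be sedan (nothing else left).
So: house 1 = pop/hatchback/onyx, house 2 = disco/sedan/sapphire, house 3 = rock/jeep/opal.

rock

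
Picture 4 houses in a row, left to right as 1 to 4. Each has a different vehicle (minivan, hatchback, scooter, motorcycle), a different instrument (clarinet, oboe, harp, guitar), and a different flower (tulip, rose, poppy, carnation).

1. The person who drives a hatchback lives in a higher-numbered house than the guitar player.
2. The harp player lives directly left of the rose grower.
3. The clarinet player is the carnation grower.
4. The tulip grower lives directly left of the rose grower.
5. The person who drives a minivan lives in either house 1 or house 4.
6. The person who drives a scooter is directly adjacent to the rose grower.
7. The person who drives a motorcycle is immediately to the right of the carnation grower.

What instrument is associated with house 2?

The only instrument still possible for house 4 is oboe.
The person who drives a minivan is narrowed to house 1 or 4; consider each.
Placing it in house 4 leads to a contradiction, so it's in house 1.
The person who drives a hatchback is narrowed to house 2 or 3 or 4; consider each.
Placing it in house 2 and house 3 leads to a contradiction, so it's in house 4.
The person who drives a motorcycle is narrowed to house 2 or 3; consider each.
Placing it in house 3 leads to a contradiction, so it's in house 2.
The carnation grower is in house 1 (clue 7).
So house 3 gets scooter for vehicle.
The clarinet player is in house 1 (clue 3).
Clue 6 places the rose grower in house 4.
Clue 2 places the harp player in house 3.
The tulip grower is in house 3 (clue 4).
That leaves guitar as the instrument for house 2.
House 2's flower must be poppy (nothing else left).
So: house 1 = minivan/clarinet/carnation, house 2 = motorcycle/guitar/poppy, house 3 = scooter/harp/tulip, house 4 = hatchback/oboe/rose.

guitar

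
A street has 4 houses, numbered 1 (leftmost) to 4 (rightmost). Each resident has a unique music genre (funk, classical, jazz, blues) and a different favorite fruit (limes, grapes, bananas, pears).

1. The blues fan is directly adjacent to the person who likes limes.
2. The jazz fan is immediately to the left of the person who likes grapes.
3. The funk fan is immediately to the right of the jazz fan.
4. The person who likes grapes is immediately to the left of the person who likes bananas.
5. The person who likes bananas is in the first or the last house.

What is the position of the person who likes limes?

By clue 5, the person who likes bananas is in house 4.
Clue 4: the person who likes grapes is in house 3.
Clue 2 places the jazz fan in house 2.
By clue 3, the funk fan is in house 3.
So house 1 gets blues for music genre.
So house 4 gets classical for music genre.
From clue 1, the person who likes limes must be in house 2.
House 1 favorite fruit: only pears fits.
So: house 1 = blues/pears, house 2 = jazz/limes, house 3 = funk/grapes, house 4 = classical/bananas.

2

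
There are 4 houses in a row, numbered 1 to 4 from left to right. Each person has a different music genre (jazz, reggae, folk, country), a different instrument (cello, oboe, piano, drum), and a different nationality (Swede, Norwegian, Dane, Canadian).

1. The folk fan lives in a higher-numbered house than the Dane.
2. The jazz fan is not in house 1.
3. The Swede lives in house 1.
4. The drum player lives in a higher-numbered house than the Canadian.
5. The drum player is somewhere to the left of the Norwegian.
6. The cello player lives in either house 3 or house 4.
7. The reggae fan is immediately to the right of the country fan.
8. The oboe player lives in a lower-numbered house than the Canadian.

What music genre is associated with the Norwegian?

folk

By clue 3, the Swede is in house 1.
House 1's music genre must be country (nothing else left).
So house 4 gets Norwegian for nationality.
Clue 4 places the drum player in house 3.
The Canadian is in house 2 (clue 4).
By clue 7, the reggae fan is in house 2.
From clue 8, the oboe player must be in house 1.
House 2 instrument: only piano fits.
So house 4 gets cello for instrument.
That leaves Dane as the nationality for house 3.
From clue 1, the folk fan must be in house 4.
That leaves jazz as the music genre for house 3.
So: house 1 = country/oboe/Swede, house 2 = reggae/piano/Canadian, house 3 = jazz/drum/Dane, house 4 = folk/cello/Norwegian.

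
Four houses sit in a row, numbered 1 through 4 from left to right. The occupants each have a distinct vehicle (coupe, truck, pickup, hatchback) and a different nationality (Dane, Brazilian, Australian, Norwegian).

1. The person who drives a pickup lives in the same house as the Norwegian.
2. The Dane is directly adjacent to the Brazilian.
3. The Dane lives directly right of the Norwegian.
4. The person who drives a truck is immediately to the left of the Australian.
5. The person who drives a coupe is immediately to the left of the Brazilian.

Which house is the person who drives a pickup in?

That leaves Norwegian as the nationality for house 1.
By clue 1, the person who drives a pickup is in house 1.
Clue 3: the Dane is in house 2.
House 4 vehicle: only hatchback fits.
Clue 2: the Brazilian is in house 3.
The person who drives a coupe is in house 2 (clue 5).
House 3's vehicle must be truck (nothing else left).
House 4's nationality must be Australian (nothing else left).
So: house 1 = pickup/Norwegian, house 2 = coupe/Dane, house 3 = truck/Brazilian, house 4 = hatchback/Australian.

1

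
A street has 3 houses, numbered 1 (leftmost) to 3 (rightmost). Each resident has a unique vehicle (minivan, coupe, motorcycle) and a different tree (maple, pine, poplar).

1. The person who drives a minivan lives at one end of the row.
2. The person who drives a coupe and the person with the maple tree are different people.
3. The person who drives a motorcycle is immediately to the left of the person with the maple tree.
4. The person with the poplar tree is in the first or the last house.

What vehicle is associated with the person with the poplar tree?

The person who drives a minivan is narrowed to house 1 or 3; consider each.
Placing it in house 1 leads to a contradiction, so it's in house 3.
The person who drives a coupe is narrowed to house 1 or 2; consider each.
Placing it in house 2 leads to a contradiction, so it's in house 1.
The only vehicle still possible for house 2 is motorcycle.
Clue 3: the person with the maple tree is in house 3.
The only tree still possible for house 1 is poplar.
That leaves pine as the tree for house 2.
So: house 1 = coupe/poplar, house 2 = motorcycle/pine, house 3 = minivan/maple.

coupe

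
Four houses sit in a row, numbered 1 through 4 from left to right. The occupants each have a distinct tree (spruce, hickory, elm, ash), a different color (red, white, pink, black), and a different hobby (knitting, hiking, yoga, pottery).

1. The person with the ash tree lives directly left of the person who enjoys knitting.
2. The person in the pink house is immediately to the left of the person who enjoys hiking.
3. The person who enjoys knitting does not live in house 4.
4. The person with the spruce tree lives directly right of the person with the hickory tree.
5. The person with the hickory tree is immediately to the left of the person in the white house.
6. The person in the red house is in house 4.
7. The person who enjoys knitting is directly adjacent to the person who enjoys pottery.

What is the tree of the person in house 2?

By clue 6, the person in the red house is in house 4.
So house 4 gets elm for tree.
House 3's tree must be spruce (nothing else left).
From clue 4, the person with the hickory tree must be in house 2.
From clue 5, the person in the white house must be in house 3.
House 1's tree must be ash (nothing else left).
The person who enjoys knitting is in house 2 (clue 1).
So house 1 gets pottery for hobby.
The only hobby still possible for house 3 is hiking.
House 4's hobby must be yoga (nothing else left).
The person in the pink house is in house 2 (clue 2).
So house 1 gets black for color.
So: house 1 = ash/black/pottery, house 2 = hickory/pink/knitting, house 3 = spruce/white/hiking, house 4 = elm/red/yoga.

hickory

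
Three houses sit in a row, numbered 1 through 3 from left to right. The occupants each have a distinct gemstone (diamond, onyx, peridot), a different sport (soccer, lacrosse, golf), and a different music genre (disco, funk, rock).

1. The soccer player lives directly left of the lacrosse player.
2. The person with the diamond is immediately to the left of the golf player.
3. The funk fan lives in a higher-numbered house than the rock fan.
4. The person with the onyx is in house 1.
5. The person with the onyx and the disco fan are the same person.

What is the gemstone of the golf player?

Clue 4: the person with the onyx is in house 1.
The disco fan is in house 1 (clue 5).
House 3's gemstone must be peridot (nothing else left).
That leaves soccer as the sport for house 1.
The only music genre still possible for house 2 is rock.
That leaves funk as the music genre for house 3.
From clue 1, the lacrosse player must be in house 2.
The golf player is in house 3 (clue 2).
That leaves diamond as the gemstone for house 2.
So: house 1 = onyx/soccer/disco, house 2 = diamond/lacrosse/rock, house 3 = peridot/golf/funk.

peridot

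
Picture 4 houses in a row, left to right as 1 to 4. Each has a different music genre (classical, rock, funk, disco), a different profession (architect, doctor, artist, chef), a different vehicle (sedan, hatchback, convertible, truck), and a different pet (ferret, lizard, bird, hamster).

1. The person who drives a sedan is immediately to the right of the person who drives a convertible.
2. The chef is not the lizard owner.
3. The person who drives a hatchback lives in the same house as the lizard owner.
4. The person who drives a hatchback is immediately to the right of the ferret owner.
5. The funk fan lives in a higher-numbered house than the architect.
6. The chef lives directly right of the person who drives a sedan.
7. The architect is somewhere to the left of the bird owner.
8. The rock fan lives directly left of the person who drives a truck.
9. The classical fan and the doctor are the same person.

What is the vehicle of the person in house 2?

sedan

House 1 vehicle: only convertible fits.
Clue 1: the person who drives a sedan is in house 2.
Clue 6 places the chef in house 3.
From clue 3, the person who drives a hatchback must be in house 4.
From clue 3, the lizard owner must be in house 4.
From clue 4, the ferret owner must be in house 3.
So house 3 gets truck for vehicle.
House 1 pet: only hamster fits.
The only pet still possible for house 2 is bird.
The architect is in house 1 (clue 7).
Clue 8: the rock fan is in house 2.
From clue 9, the classical fan must be in house 4.
Clue 9: the doctor is in house 4.
House 1's music genre must be disco (nothing else left).
That leaves funk as the music genre for house 3.
House 2's profession must be artist (nothing else left).
So: house 1 = disco/architect/convertible/hamster, house 2 = rock/artist/sedan/bird, house 3 = funk/chef/truck/ferret, house 4 = classical/doctor/hatchback/lizard.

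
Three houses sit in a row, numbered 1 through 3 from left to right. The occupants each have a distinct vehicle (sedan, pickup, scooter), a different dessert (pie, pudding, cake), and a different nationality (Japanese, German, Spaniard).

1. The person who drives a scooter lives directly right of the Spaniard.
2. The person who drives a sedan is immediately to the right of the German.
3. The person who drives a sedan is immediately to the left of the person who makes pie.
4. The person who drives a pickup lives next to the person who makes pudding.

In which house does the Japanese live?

3

From clue 3, the person who drives a sedan must be in house 2.
Clue 3 places the person who makes pie in house 3.
The only vehicle still possible for house 1 is pickup.
House 3 vehicle: only scooter fits.
House 3 nationality: only Japanese fits.
By clue 1, the Spaniard is in house 2.
The German is in house 1 (clue 2).
By clue 4, the person who makes pudding is in house 2.
That leaves cake as the dessert for house 1.
So: house 1 = pickup/cake/German, house 2 = sedan/pudding/Spaniard, house 3 = scooter/pie/Japanese.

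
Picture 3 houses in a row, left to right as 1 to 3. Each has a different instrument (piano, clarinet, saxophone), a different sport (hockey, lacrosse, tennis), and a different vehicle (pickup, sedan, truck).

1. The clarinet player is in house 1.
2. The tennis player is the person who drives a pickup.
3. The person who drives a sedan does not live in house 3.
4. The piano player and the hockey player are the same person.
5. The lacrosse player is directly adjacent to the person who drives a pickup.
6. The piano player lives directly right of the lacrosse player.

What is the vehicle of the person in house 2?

By clue 1, the clarinet player is in house 1.
The piano player is narrowed to house 2 or 3; consider each.
Placing it in house 2 leads to a contradiction, so it's in house 3.
By clue 4, the hockey player is in house 3.
By clue 6, the lacrosse player is in house 2.
House 2 instrument: only saxophone fits.
The only sport still possible for house 1 is tennis.
By clue 2, the person who drives a pickup is in house 1.
That leaves sedan as the vehicle for house 2.
House 3's vehicle must be truck (nothing else left).
So: house 1 = clarinet/tennis/pickup, house 2 = saxophone/lacrosse/sedan, house 3 = piano/hockey/truck.

sedan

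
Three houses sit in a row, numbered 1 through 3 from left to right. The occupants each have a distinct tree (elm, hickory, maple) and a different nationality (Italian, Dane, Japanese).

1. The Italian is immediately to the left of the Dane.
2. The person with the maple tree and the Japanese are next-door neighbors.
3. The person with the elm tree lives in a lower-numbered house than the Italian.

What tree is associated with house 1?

elm

By clue 3, the person with the elm tree is in house 1.
The Italian is in house 2 (clue 3).
House 1's nationality must be Japanese (nothing else left).
So house 3 gets Dane for nationality.
Clue 2: the person with the maple tree is in house 2.
That leaves hickory as the tree for house 3.
So: house 1 = elm/Japanese, house 2 = maple/Italian, house 3 = hickory/Dane.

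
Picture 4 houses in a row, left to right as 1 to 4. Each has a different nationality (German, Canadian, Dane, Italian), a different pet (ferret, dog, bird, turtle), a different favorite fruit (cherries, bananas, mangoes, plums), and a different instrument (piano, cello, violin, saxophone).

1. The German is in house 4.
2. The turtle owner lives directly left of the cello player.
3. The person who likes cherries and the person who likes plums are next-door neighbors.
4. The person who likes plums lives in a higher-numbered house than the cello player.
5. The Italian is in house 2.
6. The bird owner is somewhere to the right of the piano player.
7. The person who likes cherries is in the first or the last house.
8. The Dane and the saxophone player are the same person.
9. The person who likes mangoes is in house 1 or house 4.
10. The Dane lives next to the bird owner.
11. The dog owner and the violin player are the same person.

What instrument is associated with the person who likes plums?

saxophone

By clue 1, the German is in house 4.
By clue 5, the Italian is in house 2.
House 2's favorite fruit must be bananas (nothing else left).
So house 3 gets plums for favorite fruit.
Clue 3: the person who likes cherries is in house 4.
Clue 4: the cello player is in house 2.
House 1's favorite fruit must be mangoes (nothing else left).
The only instrument still possible for house 4 is violin.
By clue 2, the turtle owner is in house 1.
Clue 11: the dog owner is in house 4.
So house 2 gets bird for pet.
House 3 pet: only ferret fits.
From clue 6, the piano player must be in house 1.
House 3's instrument must be saxophone (nothing else left).
Clue 8: the Dane is in house 3.
The only nationality still possible for house 1 is Canadian.
So: house 1 = Canadian/turtle/mangoes/piano, house 2 = Italian/bird/bananas/cello, house 3 = Dane/ferret/plums/saxophone, house 4 = German/dog/cherries/violin.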